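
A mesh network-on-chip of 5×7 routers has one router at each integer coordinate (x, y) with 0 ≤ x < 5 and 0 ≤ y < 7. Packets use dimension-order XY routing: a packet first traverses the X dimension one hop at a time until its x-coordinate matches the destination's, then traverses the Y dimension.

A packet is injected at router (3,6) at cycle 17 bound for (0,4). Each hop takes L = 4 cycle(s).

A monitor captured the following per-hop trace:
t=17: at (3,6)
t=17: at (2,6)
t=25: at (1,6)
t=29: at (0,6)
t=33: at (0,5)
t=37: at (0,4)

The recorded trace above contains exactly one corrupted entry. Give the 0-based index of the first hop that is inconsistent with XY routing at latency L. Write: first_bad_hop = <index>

  1: Δx=-1 Δy=+0 Δt=0 [BAD: Δcyc=0≠L]

first_bad_hop = 1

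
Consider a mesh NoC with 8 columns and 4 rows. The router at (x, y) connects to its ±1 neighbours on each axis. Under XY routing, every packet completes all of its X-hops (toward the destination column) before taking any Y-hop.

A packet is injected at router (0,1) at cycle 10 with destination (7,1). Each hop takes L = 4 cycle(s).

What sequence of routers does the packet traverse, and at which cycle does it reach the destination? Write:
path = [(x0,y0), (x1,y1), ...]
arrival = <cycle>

hop 0: (0,1) @ cyc 10
hop 1: (1,1) @ cyc 14  [E]
hop 2: (2,1) @ cyc 18  [E]
hop 3: (3,1) @ cyc 22  [E]
hop 4: (4,1) @ cyc 26  [E]
hop 5: (5,1) @ cyc 30  [E]
hop 6: (6,1) @ cyc 34  [E]
hop 7: (7,1) @ cyc 38  [E]

path = [(0,1), (1,1), (2,1), (3,1), (4,1), (5,1), (6,1), (7,1)]
arrival = 38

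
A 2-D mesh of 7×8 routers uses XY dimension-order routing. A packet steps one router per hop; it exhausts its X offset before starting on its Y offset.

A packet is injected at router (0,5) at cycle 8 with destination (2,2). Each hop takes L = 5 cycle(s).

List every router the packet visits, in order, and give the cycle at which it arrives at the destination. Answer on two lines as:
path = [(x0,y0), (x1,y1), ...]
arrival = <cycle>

path = [(0,5), (1,5), (2,5), (2,4), (2,3), (2,2)]
arrival = 33

[0] x=0 y=5 t=8
[1] x=1 y=5 t=13 →E
[2] x=2 y=5 t=18 →E
[3] x=2 y=4 t=23 →S
[4] x=2 y=3 t=28 →S
[5] x=2 y=2 t=33 →S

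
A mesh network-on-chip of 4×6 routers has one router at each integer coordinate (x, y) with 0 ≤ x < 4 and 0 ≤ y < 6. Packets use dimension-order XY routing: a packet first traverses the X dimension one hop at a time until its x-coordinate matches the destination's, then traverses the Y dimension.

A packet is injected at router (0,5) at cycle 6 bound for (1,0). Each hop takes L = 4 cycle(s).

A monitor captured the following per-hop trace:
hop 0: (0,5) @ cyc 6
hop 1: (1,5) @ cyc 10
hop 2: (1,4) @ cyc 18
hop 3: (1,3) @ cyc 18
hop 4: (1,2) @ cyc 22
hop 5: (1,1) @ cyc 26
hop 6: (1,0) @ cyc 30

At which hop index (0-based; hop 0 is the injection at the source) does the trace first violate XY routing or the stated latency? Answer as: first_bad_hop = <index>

first_bad_hop = 2

check 1→ d=(1,0) cyc+4: ok
check 2→ d=(0,-1) cyc+8: BAD: Δcyc=8≠L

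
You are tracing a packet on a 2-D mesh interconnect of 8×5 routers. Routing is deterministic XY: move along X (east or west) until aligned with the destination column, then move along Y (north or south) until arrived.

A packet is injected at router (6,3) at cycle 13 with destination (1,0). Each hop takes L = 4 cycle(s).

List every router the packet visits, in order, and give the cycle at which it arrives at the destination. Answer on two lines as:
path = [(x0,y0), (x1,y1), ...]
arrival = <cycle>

[0] x=6 y=3 t=13
[1] x=5 y=3 t=17 →W
[2] x=4 y=3 t=21 →W
[3] x=3 y=3 t=25 →W
[4] x=2 y=3 t=29 →W
[5] x=1 y=3 t=33 →W
[6] x=1 y=2 t=37 →S
[7] x=1 y=1 t=41 →S
[8] x=1 y=0 t=45 →S

path = [(6,3), (5,3), (4,3), (3,3), (2,3), (1,3), (1,2), (1,1), (1,0)]
arrival = 45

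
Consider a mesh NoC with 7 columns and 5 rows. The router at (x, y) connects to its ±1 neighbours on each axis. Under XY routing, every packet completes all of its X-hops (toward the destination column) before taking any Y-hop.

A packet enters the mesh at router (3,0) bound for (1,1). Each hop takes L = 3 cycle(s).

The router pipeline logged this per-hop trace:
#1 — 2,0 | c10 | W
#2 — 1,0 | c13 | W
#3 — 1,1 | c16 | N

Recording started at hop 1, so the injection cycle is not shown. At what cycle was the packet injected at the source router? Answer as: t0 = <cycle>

t0 = 7

At hop 1 the cycle is 10; in general cyc_k = t0 + kL.
t0 = cyc[1] − L = 10 − 3 = 7.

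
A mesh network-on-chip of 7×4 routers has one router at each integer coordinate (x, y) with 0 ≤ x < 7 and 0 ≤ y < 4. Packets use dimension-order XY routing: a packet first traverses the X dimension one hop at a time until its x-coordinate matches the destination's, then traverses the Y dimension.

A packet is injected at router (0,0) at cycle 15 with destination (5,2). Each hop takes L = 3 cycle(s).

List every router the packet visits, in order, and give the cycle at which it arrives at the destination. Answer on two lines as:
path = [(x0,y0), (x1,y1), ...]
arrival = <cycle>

#0 — 0,0 | c15
#1 — 1,0 | c18 | E
#2 — 2,0 | c21 | E
#3 — 3,0 | c24 | E
#4 — 4,0 | c27 | E
#5 — 5,0 | c30 | E
#6 — 5,1 | c33 | N
#7 — 5,2 | c36 | N

path = [(0,0), (1,0), (2,0), (3,0), (4,0), (5,0), (5,1), (5,2)]
arrival = 36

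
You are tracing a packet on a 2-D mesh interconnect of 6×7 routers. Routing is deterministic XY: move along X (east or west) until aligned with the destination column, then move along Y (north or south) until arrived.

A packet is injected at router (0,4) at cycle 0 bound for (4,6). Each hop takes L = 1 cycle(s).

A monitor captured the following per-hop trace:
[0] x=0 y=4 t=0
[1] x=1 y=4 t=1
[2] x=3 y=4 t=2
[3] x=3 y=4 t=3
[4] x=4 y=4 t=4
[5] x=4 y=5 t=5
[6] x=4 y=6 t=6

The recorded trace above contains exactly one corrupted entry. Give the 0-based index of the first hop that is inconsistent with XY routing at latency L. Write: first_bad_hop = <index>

first_bad_hop = 2

  1: Δx=+1 Δy=+0 Δt=1 [ok]
  2: Δx=+2 Δy=+0 Δt=1 [BAD: non-unit step]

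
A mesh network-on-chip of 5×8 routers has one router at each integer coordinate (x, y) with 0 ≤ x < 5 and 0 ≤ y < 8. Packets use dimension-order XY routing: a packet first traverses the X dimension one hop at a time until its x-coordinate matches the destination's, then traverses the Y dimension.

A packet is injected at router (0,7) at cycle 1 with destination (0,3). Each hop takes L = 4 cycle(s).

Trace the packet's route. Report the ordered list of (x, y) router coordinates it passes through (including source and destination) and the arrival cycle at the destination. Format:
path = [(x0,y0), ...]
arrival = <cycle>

hop 0: (0,7) @ cyc 1
hop 1: (0,6) @ cyc 5  [S]
hop 2: (0,5) @ cyc 9  [S]
hop 3: (0,4) @ cyc 13  [S]
hop 4: (0,3) @ cyc 17  [S]

path = [(0,7), (0,6), (0,5), (0,4), (0,3)]
arrival = 17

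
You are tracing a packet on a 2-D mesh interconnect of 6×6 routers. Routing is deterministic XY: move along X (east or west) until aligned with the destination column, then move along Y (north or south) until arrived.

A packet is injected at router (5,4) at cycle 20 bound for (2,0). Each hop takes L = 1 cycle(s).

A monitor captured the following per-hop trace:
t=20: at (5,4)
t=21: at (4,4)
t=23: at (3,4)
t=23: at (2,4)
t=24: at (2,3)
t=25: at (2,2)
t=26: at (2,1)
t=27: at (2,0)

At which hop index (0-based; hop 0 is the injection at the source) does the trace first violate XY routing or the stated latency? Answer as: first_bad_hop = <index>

first_bad_hop = 2

hop 1: step (-1,+0), +1 cyc — ok
hop 2: step (-1,+0), +2 cyc — BAD: Δcyc=2≠L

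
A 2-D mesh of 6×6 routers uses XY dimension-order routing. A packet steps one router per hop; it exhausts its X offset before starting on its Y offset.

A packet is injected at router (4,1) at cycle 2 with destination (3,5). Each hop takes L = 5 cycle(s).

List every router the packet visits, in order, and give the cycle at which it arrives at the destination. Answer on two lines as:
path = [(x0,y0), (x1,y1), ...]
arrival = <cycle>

path = [(4,1), (3,1), (3,2), (3,3), (3,4), (3,5)]
arrival = 27

hop 0: (4,1) @ cyc 2
hop 1: (3,1) @ cyc 7  [W]
hop 2: (3,2) @ cyc 12  [N]
hop 3: (3,3) @ cyc 17  [N]
hop 4: (3,4) @ cyc 22  [N]
hop 5: (3,5) @ cyc 27  [N]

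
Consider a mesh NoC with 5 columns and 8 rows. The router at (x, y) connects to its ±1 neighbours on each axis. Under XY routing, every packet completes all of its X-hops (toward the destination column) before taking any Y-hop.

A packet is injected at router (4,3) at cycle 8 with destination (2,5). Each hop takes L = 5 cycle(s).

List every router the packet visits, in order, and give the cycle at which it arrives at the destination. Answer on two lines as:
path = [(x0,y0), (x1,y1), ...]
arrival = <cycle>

#0 — 4,3 | c8
#1 — 3,3 | c13 | W
#2 — 2,3 | c18 | W
#3 — 2,4 | c23 | N
#4 — 2,5 | c28 | N

path = [(4,3), (3,3), (2,3), (2,4), (2,5)]
arrival = 28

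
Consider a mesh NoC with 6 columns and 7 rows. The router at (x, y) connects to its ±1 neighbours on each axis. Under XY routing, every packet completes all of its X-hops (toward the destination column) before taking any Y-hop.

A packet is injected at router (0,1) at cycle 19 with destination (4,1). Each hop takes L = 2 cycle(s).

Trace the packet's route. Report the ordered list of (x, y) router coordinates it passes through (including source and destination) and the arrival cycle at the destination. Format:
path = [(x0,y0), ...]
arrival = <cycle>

path = [(0,1), (1,1), (2,1), (3,1), (4,1)]
arrival = 27

t=19: at (0,1)
t=21: at (1,1) after E
t=23: at (2,1) after E
t=25: at (3,1) after E
t=27: at (4,1) after E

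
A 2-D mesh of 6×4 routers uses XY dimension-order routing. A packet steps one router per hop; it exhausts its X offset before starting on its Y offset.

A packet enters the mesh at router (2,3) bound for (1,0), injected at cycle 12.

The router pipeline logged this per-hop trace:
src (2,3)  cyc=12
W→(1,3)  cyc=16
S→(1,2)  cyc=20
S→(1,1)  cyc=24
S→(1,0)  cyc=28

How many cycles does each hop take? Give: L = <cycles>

L = 4

cyc[1] − cyc[0] = 16 − 12 = 4.
Per-hop latency L = Δcyc = 4.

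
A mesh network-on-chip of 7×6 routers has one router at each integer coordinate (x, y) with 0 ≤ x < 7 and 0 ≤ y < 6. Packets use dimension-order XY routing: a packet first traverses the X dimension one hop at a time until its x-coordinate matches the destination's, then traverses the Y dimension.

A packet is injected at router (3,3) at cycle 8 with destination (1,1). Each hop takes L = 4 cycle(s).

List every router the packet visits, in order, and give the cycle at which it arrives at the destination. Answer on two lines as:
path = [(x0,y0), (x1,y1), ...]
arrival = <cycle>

src (3,3)  cyc=8
W→(2,3)  cyc=12
W→(1,3)  cyc=16
S→(1,2)  cyc=20
S→(1,1)  cyc=24

path = [(3,3), (2,3), (1,3), (1,2), (1,1)]
arrival = 24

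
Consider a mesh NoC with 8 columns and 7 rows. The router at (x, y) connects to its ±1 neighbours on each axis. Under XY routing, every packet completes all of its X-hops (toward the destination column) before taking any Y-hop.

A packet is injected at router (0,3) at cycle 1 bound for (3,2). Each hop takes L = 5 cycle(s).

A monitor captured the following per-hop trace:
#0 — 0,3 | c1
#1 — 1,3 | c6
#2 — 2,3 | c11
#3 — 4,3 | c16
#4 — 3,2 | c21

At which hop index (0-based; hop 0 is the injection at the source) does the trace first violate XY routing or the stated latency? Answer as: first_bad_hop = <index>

  1: Δx=+1 Δy=+0 Δt=5 [ok]
  2: Δx=+1 Δy=+0 Δt=5 [ok]
  3: Δx=+2 Δy=+0 Δt=5 [BAD: non-unit step]

first_bad_hop = 3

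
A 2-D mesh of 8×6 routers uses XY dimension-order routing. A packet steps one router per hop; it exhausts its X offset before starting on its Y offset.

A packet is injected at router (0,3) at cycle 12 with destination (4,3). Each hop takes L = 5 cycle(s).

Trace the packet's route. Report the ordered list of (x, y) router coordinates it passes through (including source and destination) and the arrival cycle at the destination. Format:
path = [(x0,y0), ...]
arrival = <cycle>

path = [(0,3), (1,3), (2,3), (3,3), (4,3)]
arrival = 32

[0] x=0 y=3 t=12
[1] x=1 y=3 t=17 →E
[2] x=2 y=3 t=22 →E
[3] x=3 y=3 t=27 →E
[4] x=4 y=3 t=32 →E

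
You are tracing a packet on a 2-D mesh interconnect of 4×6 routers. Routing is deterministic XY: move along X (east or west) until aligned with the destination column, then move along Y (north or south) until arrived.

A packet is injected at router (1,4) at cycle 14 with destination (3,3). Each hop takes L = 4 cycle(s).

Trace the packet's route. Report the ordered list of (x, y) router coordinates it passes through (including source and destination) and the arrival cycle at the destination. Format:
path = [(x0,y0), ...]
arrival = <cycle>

path = [(1,4), (2,4), (3,4), (3,3)]
arrival = 26

t=14: at (1,4)
t=18: at (2,4) after E
t=22: at (3,4) after E
t=26: at (3,3) after S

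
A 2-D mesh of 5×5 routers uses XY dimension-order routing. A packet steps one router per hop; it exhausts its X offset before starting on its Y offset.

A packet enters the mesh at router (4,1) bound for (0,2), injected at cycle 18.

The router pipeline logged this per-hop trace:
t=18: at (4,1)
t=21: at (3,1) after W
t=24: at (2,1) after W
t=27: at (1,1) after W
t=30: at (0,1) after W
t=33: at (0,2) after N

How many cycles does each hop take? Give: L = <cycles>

L = 3

cyc[1] − cyc[0] = 21 − 18 = 3.
Per-hop latency L = Δcyc = 3.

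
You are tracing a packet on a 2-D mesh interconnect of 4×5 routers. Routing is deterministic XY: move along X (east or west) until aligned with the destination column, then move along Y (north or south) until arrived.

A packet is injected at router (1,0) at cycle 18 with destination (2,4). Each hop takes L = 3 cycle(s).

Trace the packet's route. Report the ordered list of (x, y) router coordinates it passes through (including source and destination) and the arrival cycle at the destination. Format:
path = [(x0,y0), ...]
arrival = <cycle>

path = [(1,0), (2,0), (2,1), (2,2), (2,3), (2,4)]
arrival = 33

hop 0: (1,0) @ cyc 18
hop 1: (2,0) @ cyc 21  [E]
hop 2: (2,1) @ cyc 24  [N]
hop 3: (2,2) @ cyc 27  [N]
hop 4: (2,3) @ cyc 30  [N]
hop 5: (2,4) @ cyc 33  [N]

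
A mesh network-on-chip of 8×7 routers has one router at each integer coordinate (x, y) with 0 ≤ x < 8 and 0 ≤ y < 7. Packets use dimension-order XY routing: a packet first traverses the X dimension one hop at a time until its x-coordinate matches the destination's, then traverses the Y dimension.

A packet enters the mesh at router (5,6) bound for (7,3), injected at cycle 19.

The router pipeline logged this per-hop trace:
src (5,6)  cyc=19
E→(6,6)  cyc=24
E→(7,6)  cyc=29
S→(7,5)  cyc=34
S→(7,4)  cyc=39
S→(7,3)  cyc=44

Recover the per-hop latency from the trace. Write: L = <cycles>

L = 5

Between hops 0 and 1 the cycle counter advances 24 − 19 = 5.
That increment is L by definition: L = 5.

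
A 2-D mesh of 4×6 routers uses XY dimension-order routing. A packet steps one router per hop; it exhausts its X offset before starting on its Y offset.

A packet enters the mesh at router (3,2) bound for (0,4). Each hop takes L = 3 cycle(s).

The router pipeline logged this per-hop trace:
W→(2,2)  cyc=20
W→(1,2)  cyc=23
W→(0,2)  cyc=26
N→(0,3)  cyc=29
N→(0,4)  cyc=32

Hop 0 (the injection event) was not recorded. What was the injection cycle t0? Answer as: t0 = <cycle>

cyc[1] = 20 and cyc[k] = t0 + k·L for every k.
t0 = cyc[1] − L = 20 − 3 = 17.

t0 = 17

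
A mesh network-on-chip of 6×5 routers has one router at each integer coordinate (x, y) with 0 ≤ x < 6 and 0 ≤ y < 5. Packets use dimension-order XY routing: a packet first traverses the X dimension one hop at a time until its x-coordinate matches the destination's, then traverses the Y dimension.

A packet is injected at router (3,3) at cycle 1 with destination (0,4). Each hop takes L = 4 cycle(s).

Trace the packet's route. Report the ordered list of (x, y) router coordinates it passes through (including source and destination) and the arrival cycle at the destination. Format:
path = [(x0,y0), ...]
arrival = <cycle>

t=1: at (3,3)
t=5: at (2,3) after W
t=9: at (1,3) after W
t=13: at (0,3) after W
t=17: at (0,4) after N

path = [(3,3), (2,3), (1,3), (0,3), (0,4)]
arrival = 17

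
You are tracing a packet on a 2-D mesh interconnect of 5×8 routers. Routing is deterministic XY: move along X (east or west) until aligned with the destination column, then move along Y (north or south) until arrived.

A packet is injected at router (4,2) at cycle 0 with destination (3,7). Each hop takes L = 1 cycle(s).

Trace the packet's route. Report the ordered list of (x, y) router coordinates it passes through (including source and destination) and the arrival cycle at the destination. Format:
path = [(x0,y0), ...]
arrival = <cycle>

path = [(4,2), (3,2), (3,3), (3,4), (3,5), (3,6), (3,7)]
arrival = 6

#0 — 4,2 | c0
#1 — 3,2 | c1 | W
#2 — 3,3 | c2 | N
#3 — 3,4 | c3 | N
#4 — 3,5 | c4 | N
#5 — 3,6 | c5 | N
#6 — 3,7 | c6 | N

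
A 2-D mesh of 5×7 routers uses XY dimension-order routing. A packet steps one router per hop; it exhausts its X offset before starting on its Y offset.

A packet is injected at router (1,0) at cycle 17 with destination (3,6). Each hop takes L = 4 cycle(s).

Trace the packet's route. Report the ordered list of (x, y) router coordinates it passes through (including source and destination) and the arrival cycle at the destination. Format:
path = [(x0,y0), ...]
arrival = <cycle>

[0] x=1 y=0 t=17
[1] x=2 y=0 t=21 →E
[2] x=3 y=0 t=25 →E
[3] x=3 y=1 t=29 →N
[4] x=3 y=2 t=33 →N
[5] x=3 y=3 t=37 →N
[6] x=3 y=4 t=41 →N
[7] x=3 y=5 t=45 →N
[8] x=3 y=6 t=49 →N

path = [(1,0), (2,0), (3,0), (3,1), (3,2), (3,3), (3,4), (3,5), (3,6)]
arrival = 49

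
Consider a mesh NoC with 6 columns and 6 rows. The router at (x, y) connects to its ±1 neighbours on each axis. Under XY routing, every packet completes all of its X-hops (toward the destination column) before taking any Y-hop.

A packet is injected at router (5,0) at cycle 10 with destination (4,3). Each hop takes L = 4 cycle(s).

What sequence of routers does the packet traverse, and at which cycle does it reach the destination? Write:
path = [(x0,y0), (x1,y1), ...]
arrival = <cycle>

t=10: at (5,0)
t=14: at (4,0) after W
t=18: at (4,1) after N
t=22: at (4,2) after N
t=26: at (4,3) after N

path = [(5,0), (4,0), (4,1), (4,2), (4,3)]
arrival = 26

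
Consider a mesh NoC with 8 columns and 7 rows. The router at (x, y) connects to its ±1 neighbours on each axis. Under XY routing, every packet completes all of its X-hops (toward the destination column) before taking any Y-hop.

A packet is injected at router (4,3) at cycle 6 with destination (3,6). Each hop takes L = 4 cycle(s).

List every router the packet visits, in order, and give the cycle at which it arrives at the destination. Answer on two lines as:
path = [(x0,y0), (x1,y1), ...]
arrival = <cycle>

[0] x=4 y=3 t=6
[1] x=3 y=3 t=10 →W
[2] x=3 y=4 t=14 →N
[3] x=3 y=5 t=18 →N
[4] x=3 y=6 t=22 →N

path = [(4,3), (3,3), (3,4), (3,5), (3,6)]
arrival = 22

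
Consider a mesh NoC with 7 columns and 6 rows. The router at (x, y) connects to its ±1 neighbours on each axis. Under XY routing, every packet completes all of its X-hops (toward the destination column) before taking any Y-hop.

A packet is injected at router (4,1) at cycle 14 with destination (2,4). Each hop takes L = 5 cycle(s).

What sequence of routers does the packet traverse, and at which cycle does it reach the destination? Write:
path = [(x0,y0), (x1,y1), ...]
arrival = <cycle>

hop 0: (4,1) @ cyc 14
hop 1: (3,1) @ cyc 19  [W]
hop 2: (2,1) @ cyc 24  [W]
hop 3: (2,2) @ cyc 29  [N]
hop 4: (2,3) @ cyc 34  [N]
hop 5: (2,4) @ cyc 39  [N]

path = [(4,1), (3,1), (2,1), (2,2), (2,3), (2,4)]
arrival = 39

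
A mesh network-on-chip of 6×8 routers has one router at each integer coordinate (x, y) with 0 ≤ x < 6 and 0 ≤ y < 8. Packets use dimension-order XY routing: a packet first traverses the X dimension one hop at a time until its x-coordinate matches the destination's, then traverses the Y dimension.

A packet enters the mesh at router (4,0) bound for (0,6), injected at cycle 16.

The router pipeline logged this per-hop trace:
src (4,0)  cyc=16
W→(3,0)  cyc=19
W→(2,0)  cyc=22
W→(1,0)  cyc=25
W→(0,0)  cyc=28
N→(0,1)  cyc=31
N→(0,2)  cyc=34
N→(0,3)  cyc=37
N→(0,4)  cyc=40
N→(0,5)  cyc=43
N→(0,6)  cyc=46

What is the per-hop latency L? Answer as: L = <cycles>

Δcyc across hop 0→1: 19 − 16 = 3.
Each hop adds L, hence L = 3.

L = 3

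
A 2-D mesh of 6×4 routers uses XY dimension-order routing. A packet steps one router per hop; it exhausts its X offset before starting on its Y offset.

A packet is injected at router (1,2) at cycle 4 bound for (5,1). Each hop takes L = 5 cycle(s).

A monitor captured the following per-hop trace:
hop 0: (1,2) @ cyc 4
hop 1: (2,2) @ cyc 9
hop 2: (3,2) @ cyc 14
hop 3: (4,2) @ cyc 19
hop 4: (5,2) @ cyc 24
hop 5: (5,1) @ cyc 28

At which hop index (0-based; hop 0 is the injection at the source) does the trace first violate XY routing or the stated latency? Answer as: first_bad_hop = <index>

[1] (+1,+0) / 5c ⇒ ok
[2] (+1,+0) / 5c ⇒ ok
[3] (+1,+0) / 5c ⇒ ok
[4] (+1,+0) / 5c ⇒ ok
[5] (+0,-1) / 4c ⇒ BAD: Δcyc=4≠L

first_bad_hop = 5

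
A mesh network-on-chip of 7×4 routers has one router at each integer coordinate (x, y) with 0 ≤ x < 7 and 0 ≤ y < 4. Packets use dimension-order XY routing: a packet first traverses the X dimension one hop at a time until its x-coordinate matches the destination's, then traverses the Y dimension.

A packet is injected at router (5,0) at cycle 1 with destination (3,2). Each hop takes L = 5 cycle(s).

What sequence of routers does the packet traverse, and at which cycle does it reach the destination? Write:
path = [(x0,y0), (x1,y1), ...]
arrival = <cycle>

path = [(5,0), (4,0), (3,0), (3,1), (3,2)]
arrival = 21

src (5,0)  cyc=1
W→(4,0)  cyc=6
W→(3,0)  cyc=11
N→(3,1)  cyc=16
N→(3,2)  cyc=21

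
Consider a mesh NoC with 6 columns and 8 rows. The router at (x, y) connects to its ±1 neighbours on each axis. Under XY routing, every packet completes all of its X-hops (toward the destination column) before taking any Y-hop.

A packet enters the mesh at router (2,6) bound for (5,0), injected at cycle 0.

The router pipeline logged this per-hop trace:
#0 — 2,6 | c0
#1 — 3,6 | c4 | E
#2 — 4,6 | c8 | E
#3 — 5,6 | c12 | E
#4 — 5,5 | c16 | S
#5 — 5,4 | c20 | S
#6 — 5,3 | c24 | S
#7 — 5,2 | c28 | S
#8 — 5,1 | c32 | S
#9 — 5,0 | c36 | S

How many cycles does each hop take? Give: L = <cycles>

cyc[1] − cyc[0] = 4 − 0 = 4.
One hop costs L cycles, so L = 4.

L = 4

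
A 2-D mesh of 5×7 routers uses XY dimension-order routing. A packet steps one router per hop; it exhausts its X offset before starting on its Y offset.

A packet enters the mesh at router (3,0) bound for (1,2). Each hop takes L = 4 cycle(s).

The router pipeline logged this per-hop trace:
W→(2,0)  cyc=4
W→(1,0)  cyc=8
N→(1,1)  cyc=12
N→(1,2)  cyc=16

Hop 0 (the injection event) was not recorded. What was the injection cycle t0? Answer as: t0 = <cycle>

t0 = 0

cyc[1] = 4 and cyc[k] = t0 + k·L for every k.
So t0 = 4 − 1·4 = 0.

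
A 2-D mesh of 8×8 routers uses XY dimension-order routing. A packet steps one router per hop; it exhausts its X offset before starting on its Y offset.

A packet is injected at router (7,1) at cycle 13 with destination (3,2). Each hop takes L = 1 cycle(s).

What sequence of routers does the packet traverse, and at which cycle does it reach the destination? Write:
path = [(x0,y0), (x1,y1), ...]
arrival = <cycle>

path = [(7,1), (6,1), (5,1), (4,1), (3,1), (3,2)]
arrival = 18

[0] x=7 y=1 t=13
[1] x=6 y=1 t=14 →W
[2] x=5 y=1 t=15 →W
[3] x=4 y=1 t=16 →W
[4] x=3 y=1 t=17 →W
[5] x=3 y=2 t=18 →N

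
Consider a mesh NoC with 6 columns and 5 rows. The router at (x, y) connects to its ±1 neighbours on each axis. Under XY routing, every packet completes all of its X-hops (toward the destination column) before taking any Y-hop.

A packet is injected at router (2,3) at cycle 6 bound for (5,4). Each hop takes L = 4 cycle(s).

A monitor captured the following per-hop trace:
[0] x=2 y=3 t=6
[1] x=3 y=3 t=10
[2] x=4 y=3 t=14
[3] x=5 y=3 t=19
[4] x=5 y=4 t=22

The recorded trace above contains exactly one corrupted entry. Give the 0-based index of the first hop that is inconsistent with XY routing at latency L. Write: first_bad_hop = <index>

first_bad_hop = 3

check 1→ d=(1,0) cyc+4: ok
check 2→ d=(1,0) cyc+4: ok
check 3→ d=(1,0) cyc+5: BAD: Δcyc=5≠L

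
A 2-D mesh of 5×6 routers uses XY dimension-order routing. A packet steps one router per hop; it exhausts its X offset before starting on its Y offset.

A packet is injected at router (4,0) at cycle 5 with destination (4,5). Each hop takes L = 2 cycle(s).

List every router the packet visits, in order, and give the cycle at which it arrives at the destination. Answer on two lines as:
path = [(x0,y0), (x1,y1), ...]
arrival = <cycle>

src (4,0)  cyc=5
N→(4,1)  cyc=7
N→(4,2)  cyc=9
N→(4,3)  cyc=11
N→(4,4)  cyc=13
N→(4,5)  cyc=15

path = [(4,0), (4,1), (4,2), (4,3), (4,4), (4,5)]
arrival = 15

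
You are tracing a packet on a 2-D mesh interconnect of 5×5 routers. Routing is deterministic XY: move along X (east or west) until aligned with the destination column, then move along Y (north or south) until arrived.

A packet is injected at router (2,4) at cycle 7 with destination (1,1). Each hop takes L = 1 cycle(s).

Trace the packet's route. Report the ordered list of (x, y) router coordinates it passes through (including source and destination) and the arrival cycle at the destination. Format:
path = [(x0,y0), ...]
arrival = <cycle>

path = [(2,4), (1,4), (1,3), (1,2), (1,1)]
arrival = 11

  0. router=(2,4) cycle=7 (inject)
  1. router=(1,4) cycle=8 dir=W
  2. router=(1,3) cycle=9 dir=S
  3. router=(1,2) cycle=10 dir=S
  4. router=(1,1) cycle=11 dir=S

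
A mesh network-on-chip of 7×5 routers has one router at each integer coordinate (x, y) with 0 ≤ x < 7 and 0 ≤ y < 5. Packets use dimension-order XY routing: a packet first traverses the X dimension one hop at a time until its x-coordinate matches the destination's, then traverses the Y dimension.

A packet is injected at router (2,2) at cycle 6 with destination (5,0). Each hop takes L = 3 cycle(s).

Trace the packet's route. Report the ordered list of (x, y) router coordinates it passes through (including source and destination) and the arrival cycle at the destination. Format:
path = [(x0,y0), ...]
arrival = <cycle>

#0 — 2,2 | c6
#1 — 3,2 | c9 | E
#2 — 4,2 | c12 | E
#3 — 5,2 | c15 | E
#4 — 5,1 | c18 | S
#5 — 5,0 | c21 | S

path = [(2,2), (3,2), (4,2), (5,2), (5,1), (5,0)]
arrival = 21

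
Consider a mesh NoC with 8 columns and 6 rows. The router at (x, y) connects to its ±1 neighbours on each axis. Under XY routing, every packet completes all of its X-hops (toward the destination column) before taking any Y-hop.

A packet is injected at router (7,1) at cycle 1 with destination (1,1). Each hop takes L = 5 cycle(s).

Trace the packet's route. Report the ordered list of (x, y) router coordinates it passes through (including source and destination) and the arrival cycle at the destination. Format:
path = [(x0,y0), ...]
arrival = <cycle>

path = [(7,1), (6,1), (5,1), (4,1), (3,1), (2,1), (1,1)]
arrival = 31

src (7,1)  cyc=1
W→(6,1)  cyc=6
W→(5,1)  cyc=11
W→(4,1)  cyc=16
W→(3,1)  cyc=21
W→(2,1)  cyc=26
W→(1,1)  cyc=31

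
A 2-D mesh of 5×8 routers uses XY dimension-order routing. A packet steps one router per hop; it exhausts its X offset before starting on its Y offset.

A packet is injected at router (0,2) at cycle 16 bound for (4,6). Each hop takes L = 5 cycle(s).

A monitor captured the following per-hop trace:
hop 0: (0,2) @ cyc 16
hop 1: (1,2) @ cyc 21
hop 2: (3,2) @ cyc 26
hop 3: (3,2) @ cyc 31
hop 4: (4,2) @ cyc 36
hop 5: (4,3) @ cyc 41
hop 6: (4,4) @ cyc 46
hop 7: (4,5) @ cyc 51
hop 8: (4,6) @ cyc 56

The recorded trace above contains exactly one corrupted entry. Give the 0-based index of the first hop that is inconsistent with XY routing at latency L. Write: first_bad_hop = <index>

first_bad_hop = 2

check 1→ d=(1,0) cyc+5: ok
check 2→ d=(2,0) cyc+5: BAD: non-unit step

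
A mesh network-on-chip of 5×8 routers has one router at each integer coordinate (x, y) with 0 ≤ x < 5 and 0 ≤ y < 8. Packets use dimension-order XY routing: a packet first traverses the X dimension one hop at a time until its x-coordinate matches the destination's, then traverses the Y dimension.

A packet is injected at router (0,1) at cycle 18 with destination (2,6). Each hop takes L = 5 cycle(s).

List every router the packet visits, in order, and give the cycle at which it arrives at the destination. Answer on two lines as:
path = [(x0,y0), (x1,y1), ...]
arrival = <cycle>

hop 0: (0,1) @ cyc 18
hop 1: (1,1) @ cyc 23  [E]
hop 2: (2,1) @ cyc 28  [E]
hop 3: (2,2) @ cyc 33  [N]
hop 4: (2,3) @ cyc 38  [N]
hop 5: (2,4) @ cyc 43  [N]
hop 6: (2,5) @ cyc 48  [N]
hop 7: (2,6) @ cyc 53  [N]

path = [(0,1), (1,1), (2,1), (2,2), (2,3), (2,4), (2,5), (2,6)]
arrival = 53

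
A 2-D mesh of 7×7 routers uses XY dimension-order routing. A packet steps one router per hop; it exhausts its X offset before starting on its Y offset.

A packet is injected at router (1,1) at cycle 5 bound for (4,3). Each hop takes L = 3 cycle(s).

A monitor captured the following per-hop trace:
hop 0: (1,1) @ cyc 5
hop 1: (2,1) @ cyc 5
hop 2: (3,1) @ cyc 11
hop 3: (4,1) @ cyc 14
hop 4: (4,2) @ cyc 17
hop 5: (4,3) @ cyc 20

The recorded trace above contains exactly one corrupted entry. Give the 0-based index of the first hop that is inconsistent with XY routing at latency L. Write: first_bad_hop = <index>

check 1→ d=(1,0) cyc+0: BAD: Δcyc=0≠L

first_bad_hop = 1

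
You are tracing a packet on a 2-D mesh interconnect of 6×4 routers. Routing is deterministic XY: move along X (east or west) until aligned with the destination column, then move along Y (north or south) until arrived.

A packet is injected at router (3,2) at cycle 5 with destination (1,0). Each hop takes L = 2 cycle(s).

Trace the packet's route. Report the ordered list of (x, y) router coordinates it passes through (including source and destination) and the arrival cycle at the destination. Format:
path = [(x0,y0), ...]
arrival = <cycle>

#0 — 3,2 | c5
#1 — 2,2 | c7 | W
#2 — 1,2 | c9 | W
#3 — 1,1 | c11 | S
#4 — 1,0 | c13 | S

path = [(3,2), (2,2), (1,2), (1,1), (1,0)]
arrival = 13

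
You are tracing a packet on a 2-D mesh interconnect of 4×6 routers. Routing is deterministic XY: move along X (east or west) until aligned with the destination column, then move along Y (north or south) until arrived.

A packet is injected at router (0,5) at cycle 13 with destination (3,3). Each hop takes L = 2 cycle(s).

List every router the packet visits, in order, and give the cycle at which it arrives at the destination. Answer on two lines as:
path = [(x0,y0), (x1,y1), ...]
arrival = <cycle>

path = [(0,5), (1,5), (2,5), (3,5), (3,4), (3,3)]
arrival = 23

hop 0: (0,5) @ cyc 13
hop 1: (1,5) @ cyc 15  [E]
hop 2: (2,5) @ cyc 17  [E]
hop 3: (3,5) @ cyc 19  [E]
hop 4: (3,4) @ cyc 21  [S]
hop 5: (3,3) @ cyc 23  [S]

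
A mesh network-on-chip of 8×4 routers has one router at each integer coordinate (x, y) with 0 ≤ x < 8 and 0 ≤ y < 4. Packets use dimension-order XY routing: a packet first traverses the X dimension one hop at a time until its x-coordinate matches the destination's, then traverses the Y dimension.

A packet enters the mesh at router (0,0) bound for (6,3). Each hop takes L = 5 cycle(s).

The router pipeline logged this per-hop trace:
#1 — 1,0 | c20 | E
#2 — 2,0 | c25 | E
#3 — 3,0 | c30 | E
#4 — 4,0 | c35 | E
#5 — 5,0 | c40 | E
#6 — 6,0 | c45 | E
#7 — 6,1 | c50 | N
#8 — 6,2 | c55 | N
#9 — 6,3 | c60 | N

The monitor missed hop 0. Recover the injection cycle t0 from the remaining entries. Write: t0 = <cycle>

t0 = 15

Hop 1 reached at cycle 20; hop k is at t0 + k·L.
Therefore t0 = 20 − L = 15.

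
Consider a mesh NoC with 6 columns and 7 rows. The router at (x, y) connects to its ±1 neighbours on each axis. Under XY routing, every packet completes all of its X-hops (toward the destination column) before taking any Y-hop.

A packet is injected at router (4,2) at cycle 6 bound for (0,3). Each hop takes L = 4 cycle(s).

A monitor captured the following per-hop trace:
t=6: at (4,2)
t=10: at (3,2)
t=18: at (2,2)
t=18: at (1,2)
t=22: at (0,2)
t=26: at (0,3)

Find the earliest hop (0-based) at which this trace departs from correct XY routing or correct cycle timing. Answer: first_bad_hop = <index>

first_bad_hop = 2

hop 1: step (-1,+0), +4 cyc — ok
hop 2: step (-1,+0), +8 cyc — BAD: Δcyc=8≠L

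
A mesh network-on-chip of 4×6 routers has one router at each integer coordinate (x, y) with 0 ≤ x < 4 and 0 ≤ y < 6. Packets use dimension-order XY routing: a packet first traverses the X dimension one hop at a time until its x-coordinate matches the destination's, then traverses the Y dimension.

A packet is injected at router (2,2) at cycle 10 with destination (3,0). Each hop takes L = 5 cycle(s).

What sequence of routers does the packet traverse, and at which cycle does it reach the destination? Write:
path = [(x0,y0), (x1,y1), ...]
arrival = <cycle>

src (2,2)  cyc=10
E→(3,2)  cyc=15
S→(3,1)  cyc=20
S→(3,0)  cyc=25

path = [(2,2), (3,2), (3,1), (3,0)]
arrival = 25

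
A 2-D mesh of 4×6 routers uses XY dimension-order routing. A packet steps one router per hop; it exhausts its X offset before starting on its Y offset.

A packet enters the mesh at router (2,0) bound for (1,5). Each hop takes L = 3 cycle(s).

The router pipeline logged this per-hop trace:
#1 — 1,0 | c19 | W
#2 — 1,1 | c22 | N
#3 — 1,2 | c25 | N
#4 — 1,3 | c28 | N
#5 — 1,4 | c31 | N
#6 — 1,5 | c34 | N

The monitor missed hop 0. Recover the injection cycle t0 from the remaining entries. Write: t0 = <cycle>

At hop 1 the cycle is 19; in general cyc_k = t0 + kL.
Subtract one hop: t0 = 19 − 3 = 16.

t0 = 16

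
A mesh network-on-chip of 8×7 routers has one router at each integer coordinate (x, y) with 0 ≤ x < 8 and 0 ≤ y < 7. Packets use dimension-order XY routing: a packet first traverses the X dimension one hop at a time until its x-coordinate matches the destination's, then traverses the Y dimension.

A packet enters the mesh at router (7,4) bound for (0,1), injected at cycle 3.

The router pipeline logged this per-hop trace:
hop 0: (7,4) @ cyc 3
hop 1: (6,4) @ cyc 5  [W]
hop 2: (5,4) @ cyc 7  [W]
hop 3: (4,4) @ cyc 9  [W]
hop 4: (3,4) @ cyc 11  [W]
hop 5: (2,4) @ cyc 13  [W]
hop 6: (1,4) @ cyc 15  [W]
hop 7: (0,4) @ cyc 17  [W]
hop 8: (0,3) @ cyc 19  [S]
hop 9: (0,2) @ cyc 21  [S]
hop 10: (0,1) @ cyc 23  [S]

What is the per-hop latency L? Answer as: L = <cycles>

Δcyc across hop 0→1: 5 − 3 = 2.
Each hop adds L, hence L = 2.

L = 2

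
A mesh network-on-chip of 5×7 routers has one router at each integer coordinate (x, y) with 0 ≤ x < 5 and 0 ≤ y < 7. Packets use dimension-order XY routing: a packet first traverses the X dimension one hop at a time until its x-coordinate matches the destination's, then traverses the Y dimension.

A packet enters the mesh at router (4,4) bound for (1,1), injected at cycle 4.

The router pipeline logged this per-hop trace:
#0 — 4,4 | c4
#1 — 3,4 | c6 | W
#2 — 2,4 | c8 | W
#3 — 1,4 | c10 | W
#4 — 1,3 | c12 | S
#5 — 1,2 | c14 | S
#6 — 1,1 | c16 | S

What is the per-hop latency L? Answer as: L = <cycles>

Between hops 0 and 1 the cycle counter advances 6 − 4 = 2.
Per-hop latency L = Δcyc = 2.

L = 2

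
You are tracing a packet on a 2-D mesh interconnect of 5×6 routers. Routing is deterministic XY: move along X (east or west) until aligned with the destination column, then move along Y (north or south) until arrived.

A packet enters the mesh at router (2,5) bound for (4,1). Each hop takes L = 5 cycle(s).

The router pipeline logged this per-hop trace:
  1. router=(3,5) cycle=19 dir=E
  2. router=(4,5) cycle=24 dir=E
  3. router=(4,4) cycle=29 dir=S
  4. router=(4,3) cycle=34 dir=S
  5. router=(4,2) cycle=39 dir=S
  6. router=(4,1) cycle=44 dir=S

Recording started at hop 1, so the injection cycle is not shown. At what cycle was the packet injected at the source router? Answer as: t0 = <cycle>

cyc[1] = 19 and cyc[k] = t0 + k·L for every k.
t0 = cyc[1] − L = 19 − 5 = 14.

t0 = 14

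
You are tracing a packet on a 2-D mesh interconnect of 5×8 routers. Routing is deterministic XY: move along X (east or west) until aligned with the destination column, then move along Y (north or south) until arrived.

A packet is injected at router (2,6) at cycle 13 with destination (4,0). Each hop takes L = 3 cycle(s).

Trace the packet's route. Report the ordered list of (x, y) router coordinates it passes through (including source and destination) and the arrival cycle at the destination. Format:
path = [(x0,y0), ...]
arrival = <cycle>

[0] x=2 y=6 t=13
[1] x=3 y=6 t=16 →E
[2] x=4 y=6 t=19 →E
[3] x=4 y=5 t=22 →S
[4] x=4 y=4 t=25 →S
[5] x=4 y=3 t=28 →S
[6] x=4 y=2 t=31 →S
[7] x=4 y=1 t=34 →S
[8] x=4 y=0 t=37 →S

path = [(2,6), (3,6), (4,6), (4,5), (4,4), (4,3), (4,2), (4,1), (4,0)]
arrival = 37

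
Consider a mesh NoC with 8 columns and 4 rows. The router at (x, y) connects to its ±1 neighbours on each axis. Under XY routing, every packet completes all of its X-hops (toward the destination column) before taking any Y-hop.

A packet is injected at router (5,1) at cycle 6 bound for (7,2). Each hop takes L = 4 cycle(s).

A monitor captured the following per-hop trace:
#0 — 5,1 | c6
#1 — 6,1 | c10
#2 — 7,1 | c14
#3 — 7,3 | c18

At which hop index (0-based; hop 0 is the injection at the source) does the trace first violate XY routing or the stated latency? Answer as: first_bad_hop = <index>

first_bad_hop = 3

  1: Δx=+1 Δy=+0 Δt=4 [ok]
  2: Δx=+1 Δy=+0 Δt=4 [ok]
  3: Δx=+0 Δy=+2 Δt=4 [BAD: non-unit step]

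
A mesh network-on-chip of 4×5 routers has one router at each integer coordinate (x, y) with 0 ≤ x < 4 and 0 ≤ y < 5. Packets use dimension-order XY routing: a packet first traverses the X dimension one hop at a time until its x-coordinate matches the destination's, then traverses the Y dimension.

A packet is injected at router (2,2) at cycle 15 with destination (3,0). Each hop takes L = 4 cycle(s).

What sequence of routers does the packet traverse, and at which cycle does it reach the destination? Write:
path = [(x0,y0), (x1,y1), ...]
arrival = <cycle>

path = [(2,2), (3,2), (3,1), (3,0)]
arrival = 27

src (2,2)  cyc=15
E→(3,2)  cyc=19
S→(3,1)  cyc=23
S→(3,0)  cyc=27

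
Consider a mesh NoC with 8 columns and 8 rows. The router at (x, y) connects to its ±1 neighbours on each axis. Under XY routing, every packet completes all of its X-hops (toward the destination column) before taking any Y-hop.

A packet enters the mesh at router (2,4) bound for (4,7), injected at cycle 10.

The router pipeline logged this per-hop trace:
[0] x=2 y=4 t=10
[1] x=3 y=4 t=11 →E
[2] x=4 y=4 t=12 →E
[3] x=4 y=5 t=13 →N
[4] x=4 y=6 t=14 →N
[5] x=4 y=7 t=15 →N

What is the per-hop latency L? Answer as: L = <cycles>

L = 1

From hop 0 (10) to hop 1 (11): +1 cycles.
One hop costs L cycles, so L = 1.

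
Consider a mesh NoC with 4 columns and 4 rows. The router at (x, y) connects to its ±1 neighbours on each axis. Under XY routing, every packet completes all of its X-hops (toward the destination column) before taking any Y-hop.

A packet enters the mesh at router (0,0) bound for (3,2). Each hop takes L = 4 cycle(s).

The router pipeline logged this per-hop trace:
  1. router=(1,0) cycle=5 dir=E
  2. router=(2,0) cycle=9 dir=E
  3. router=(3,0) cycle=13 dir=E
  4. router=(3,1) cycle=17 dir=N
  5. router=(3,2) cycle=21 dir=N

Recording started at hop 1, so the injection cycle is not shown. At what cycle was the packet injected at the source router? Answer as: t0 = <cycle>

The first recorded entry is hop 1 at cycle 5.
Subtract one hop: t0 = 5 − 4 = 1.

t0 = 1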